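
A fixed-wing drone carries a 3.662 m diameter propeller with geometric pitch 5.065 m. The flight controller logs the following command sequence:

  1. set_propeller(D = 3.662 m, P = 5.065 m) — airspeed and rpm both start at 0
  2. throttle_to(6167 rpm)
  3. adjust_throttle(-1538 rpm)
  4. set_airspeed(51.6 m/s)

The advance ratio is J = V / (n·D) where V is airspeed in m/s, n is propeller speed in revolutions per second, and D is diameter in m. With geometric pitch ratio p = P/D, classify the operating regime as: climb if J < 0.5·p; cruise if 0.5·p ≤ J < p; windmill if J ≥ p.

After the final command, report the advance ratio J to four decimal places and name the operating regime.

J = 0.1826, regime = climb

set_propeller: D = 3.662 m, P = 5.065 m (p = P/D = 1.383124); state ← (V=0, rpm=0)
throttle_to(6167): rpm ← 6167
adjust_throttle(-1538): rpm ← 6167 -1538 = 4629
set_airspeed(51.6): V ← 51.6 m/s
final state: V = 51.6 m/s, rpm = 4629 → n = rpm/60 = 77.150000 rev/s
J = V / (n·D) = 51.6 / (77.150000 × 3.662) = 0.182640
regime bands: climb J<0.6916 | cruise [0.6916, 1.3831) | windmill J≥1.3831
J = 0.1826 → climb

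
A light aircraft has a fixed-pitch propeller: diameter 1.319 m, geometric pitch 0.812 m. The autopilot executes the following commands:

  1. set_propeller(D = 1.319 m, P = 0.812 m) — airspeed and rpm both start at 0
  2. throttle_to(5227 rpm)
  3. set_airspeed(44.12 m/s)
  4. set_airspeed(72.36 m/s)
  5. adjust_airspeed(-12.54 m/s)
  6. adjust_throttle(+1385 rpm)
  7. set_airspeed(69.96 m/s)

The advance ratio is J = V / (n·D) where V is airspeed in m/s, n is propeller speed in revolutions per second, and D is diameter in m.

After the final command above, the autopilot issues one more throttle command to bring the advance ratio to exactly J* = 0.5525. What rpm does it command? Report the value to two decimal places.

set_propeller: D = 1.319 m, P = 0.812 m (p = P/D = 0.615618); state ← (V=0, rpm=0)
throttle_to(5227): rpm ← 5227
set_airspeed(44.12): V ← 44.12 m/s
set_airspeed(72.36): V ← 72.36 m/s
adjust_airspeed(-12.54): V ← 72.36 -12.54 = 59.82 m/s
adjust_throttle(+1385): rpm ← 5227 +1385 = 6612
set_airspeed(69.96): V ← 69.96 m/s
final state: V = 69.96 m/s, rpm = 6612 → n = rpm/60 = 110.200000 rev/s
target J* = 0.5525; solve J* = V/(n·D) for n: n = V/(J*·D) = 69.96/(0.5525 × 1.319) = 96.000329 rev/s
rpm = 60·n = 5760.019760

rpm = 5760.02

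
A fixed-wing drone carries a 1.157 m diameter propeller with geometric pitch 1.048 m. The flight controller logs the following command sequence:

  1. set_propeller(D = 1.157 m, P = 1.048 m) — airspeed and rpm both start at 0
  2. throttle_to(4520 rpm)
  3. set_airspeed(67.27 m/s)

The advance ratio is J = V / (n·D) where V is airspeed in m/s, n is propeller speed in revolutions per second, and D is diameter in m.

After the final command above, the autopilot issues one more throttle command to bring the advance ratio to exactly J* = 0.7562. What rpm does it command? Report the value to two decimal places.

rpm = 4613.20

set_propeller: D = 1.157 m, P = 1.048 m (p = P/D = 0.905791); state ← (V=0, rpm=0)
throttle_to(4520): rpm ← 4520
set_airspeed(67.27): V ← 67.27 m/s
final state: V = 67.27 m/s, rpm = 4520 → n = rpm/60 = 75.333333 rev/s
target J* = 0.7562; solve J* = V/(n·D) for n: n = V/(J*·D) = 67.27/(0.7562 × 1.157) = 76.886731 rev/s
rpm = 60·n = 4613.203853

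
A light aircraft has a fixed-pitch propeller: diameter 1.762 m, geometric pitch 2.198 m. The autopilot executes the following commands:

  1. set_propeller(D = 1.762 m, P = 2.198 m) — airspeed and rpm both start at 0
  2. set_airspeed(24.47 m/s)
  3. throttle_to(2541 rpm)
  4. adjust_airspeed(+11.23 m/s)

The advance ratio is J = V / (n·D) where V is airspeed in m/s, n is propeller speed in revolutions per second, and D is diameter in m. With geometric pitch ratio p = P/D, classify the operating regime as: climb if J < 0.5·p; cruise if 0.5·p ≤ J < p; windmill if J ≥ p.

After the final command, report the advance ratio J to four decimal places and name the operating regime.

J = 0.4784, regime = climb

set_propeller: D = 1.762 m, P = 2.198 m (p = P/D = 1.247446); state ← (V=0, rpm=0)
set_airspeed(24.47): V ← 24.47 m/s
throttle_to(2541): rpm ← 2541
adjust_airspeed(+11.23): V ← 24.47 +11.23 = 35.7 m/s
final state: V = 35.7 m/s, rpm = 2541 → n = rpm/60 = 42.350000 rev/s
J = V / (n·D) = 35.7 / (42.350000 × 1.762) = 0.478420
regime bands: climb J<0.6237 | cruise [0.6237, 1.2474) | windmill J≥1.2474
J = 0.4784 → climb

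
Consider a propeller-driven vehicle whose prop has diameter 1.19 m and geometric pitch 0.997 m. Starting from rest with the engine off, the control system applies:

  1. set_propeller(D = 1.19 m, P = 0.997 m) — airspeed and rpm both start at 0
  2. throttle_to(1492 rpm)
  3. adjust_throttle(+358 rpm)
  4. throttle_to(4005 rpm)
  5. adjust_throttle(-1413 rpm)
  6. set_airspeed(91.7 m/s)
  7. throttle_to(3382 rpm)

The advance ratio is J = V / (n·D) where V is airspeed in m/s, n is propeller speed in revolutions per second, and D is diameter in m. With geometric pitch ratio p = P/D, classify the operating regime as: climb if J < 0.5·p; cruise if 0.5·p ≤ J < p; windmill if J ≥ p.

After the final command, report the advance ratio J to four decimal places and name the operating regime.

set_propeller: D = 1.19 m, P = 0.997 m (p = P/D = 0.837815); state ← (V=0, rpm=0)
throttle_to(1492): rpm ← 1492
adjust_throttle(+358): rpm ← 1492 +358 = 1850
throttle_to(4005): rpm ← 4005
adjust_throttle(-1413): rpm ← 4005 -1413 = 2592
set_airspeed(91.7): V ← 91.7 m/s
throttle_to(3382): rpm ← 3382
final state: V = 91.7 m/s, rpm = 3382 → n = rpm/60 = 56.366667 rev/s
J = V / (n·D) = 91.7 / (56.366667 × 1.19) = 1.367099
regime bands: climb J<0.4189 | cruise [0.4189, 0.8378) | windmill J≥0.8378
J = 1.3671 → windmill

J = 1.3671, regime = windmill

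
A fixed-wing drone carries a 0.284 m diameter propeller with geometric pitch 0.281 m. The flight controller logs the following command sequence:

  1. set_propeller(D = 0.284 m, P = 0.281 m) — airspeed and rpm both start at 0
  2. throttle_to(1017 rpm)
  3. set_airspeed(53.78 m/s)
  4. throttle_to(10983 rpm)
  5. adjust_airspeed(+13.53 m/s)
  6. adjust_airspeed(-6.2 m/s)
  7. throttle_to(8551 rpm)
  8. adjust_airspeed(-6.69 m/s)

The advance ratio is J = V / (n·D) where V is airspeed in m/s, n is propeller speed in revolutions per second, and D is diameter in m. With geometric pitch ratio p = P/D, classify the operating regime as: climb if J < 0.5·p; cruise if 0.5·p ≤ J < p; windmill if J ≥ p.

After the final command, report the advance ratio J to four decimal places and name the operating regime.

J = 1.3445, regime = windmill

set_propeller: D = 0.284 m, P = 0.281 m (p = P/D = 0.989437); state ← (V=0, rpm=0)
throttle_to(1017): rpm ← 1017
set_airspeed(53.78): V ← 53.78 m/s
throttle_to(10983): rpm ← 10983
adjust_airspeed(+13.53): V ← 53.78 +13.53 = 67.31 m/s
adjust_airspeed(-6.2): V ← 67.31 -6.2 = 61.11 m/s
throttle_to(8551): rpm ← 8551
adjust_airspeed(-6.69): V ← 61.11 -6.69 = 54.42 m/s
final state: V = 54.42 m/s, rpm = 8551 → n = rpm/60 = 142.516667 rev/s
J = V / (n·D) = 54.42 / (142.516667 × 0.284) = 1.344543
regime bands: climb J<0.4947 | cruise [0.4947, 0.9894) | windmill J≥0.9894
J = 1.3445 → windmill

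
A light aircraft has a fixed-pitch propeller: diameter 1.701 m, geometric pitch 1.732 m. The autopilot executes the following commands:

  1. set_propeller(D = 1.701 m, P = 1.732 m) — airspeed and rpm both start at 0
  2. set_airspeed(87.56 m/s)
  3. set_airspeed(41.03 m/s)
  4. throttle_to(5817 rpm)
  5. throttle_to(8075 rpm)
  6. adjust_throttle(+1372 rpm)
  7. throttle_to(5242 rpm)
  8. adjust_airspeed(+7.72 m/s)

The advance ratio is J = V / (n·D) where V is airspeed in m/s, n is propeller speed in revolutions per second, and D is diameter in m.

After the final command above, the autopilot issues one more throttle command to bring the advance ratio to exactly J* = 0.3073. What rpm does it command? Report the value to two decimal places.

set_propeller: D = 1.701 m, P = 1.732 m (p = P/D = 1.018225); state ← (V=0, rpm=0)
set_airspeed(87.56): V ← 87.56 m/s
set_airspeed(41.03): V ← 41.03 m/s
throttle_to(5817): rpm ← 5817
throttle_to(8075): rpm ← 8075
adjust_throttle(+1372): rpm ← 8075 +1372 = 9447
throttle_to(5242): rpm ← 5242
adjust_airspeed(+7.72): V ← 41.03 +7.72 = 48.75 m/s
final state: V = 48.75 m/s, rpm = 5242 → n = rpm/60 = 87.366667 rev/s
target J* = 0.3073; solve J* = V/(n·D) for n: n = V/(J*·D) = 48.75/(0.3073 × 1.701) = 93.262649 rev/s
rpm = 60·n = 5595.758931

rpm = 5595.76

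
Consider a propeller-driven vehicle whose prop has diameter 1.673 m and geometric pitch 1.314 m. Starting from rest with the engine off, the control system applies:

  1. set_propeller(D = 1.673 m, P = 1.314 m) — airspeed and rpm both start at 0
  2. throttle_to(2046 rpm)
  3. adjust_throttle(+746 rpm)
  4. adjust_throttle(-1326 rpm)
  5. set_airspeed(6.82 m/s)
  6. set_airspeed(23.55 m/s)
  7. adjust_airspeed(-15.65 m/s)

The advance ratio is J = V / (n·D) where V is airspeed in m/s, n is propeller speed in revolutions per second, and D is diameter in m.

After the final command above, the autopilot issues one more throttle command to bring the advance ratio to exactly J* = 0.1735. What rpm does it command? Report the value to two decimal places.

set_propeller: D = 1.673 m, P = 1.314 m (p = P/D = 0.785415); state ← (V=0, rpm=0)
throttle_to(2046): rpm ← 2046
adjust_throttle(+746): rpm ← 2046 +746 = 2792
adjust_throttle(-1326): rpm ← 2792 -1326 = 1466
set_airspeed(6.82): V ← 6.82 m/s
set_airspeed(23.55): V ← 23.55 m/s
adjust_airspeed(-15.65): V ← 23.55 -15.65 = 7.9 m/s
final state: V = 7.9 m/s, rpm = 1466 → n = rpm/60 = 24.433333 rev/s
target J* = 0.1735; solve J* = V/(n·D) for n: n = V/(J*·D) = 7.9/(0.1735 × 1.673) = 27.216462 rev/s
rpm = 60·n = 1632.987730

rpm = 1632.99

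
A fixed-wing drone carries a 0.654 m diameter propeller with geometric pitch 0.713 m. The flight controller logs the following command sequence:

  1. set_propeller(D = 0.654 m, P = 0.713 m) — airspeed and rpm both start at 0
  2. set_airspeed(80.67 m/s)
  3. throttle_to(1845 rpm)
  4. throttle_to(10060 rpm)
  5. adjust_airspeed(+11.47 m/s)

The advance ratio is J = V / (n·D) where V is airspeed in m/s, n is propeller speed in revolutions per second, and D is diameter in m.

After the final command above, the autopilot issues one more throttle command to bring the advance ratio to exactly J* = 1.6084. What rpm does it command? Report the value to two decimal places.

rpm = 5255.66

set_propeller: D = 0.654 m, P = 0.713 m (p = P/D = 1.090214); state ← (V=0, rpm=0)
set_airspeed(80.67): V ← 80.67 m/s
throttle_to(1845): rpm ← 1845
throttle_to(10060): rpm ← 10060
adjust_airspeed(+11.47): V ← 80.67 +11.47 = 92.14 m/s
final state: V = 92.14 m/s, rpm = 10060 → n = rpm/60 = 167.666667 rev/s
target J* = 1.6084; solve J* = V/(n·D) for n: n = V/(J*·D) = 92.14/(1.6084 × 0.654) = 87.594411 rev/s
rpm = 60·n = 5255.664641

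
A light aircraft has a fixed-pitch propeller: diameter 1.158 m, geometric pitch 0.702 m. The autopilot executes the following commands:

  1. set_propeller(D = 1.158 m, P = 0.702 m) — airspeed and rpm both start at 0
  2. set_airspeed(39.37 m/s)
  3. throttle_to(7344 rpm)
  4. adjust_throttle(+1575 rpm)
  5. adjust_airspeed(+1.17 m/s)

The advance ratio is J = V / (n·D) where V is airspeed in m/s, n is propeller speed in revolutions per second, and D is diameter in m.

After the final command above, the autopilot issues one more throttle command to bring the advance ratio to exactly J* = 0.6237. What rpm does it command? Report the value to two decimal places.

set_propeller: D = 1.158 m, P = 0.702 m (p = P/D = 0.606218); state ← (V=0, rpm=0)
set_airspeed(39.37): V ← 39.37 m/s
throttle_to(7344): rpm ← 7344
adjust_throttle(+1575): rpm ← 7344 +1575 = 8919
adjust_airspeed(+1.17): V ← 39.37 +1.17 = 40.54 m/s
final state: V = 40.54 m/s, rpm = 8919 → n = rpm/60 = 148.650000 rev/s
target J* = 0.6237; solve J* = V/(n·D) for n: n = V/(J*·D) = 40.54/(0.6237 × 1.158) = 56.130569 rev/s
rpm = 60·n = 3367.834110

rpm = 3367.83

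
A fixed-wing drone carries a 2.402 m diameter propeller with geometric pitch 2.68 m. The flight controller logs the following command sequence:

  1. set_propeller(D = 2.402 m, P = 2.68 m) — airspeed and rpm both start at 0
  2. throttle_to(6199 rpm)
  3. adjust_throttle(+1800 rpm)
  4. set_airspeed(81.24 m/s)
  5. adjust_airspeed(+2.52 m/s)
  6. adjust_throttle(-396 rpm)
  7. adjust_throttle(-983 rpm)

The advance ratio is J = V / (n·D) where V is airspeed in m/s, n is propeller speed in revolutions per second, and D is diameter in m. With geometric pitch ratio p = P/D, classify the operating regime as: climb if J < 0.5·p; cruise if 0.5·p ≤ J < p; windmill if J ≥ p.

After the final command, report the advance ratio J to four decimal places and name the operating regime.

set_propeller: D = 2.402 m, P = 2.68 m (p = P/D = 1.115737); state ← (V=0, rpm=0)
throttle_to(6199): rpm ← 6199
adjust_throttle(+1800): rpm ← 6199 +1800 = 7999
set_airspeed(81.24): V ← 81.24 m/s
adjust_airspeed(+2.52): V ← 81.24 +2.52 = 83.76 m/s
adjust_throttle(-396): rpm ← 7999 -396 = 7603
adjust_throttle(-983): rpm ← 7603 -983 = 6620
final state: V = 83.76 m/s, rpm = 6620 → n = rpm/60 = 110.333333 rev/s
J = V / (n·D) = 83.76 / (110.333333 × 2.402) = 0.316051
regime bands: climb J<0.5579 | cruise [0.5579, 1.1157) | windmill J≥1.1157
J = 0.3161 → climb

J = 0.3161, regime = climb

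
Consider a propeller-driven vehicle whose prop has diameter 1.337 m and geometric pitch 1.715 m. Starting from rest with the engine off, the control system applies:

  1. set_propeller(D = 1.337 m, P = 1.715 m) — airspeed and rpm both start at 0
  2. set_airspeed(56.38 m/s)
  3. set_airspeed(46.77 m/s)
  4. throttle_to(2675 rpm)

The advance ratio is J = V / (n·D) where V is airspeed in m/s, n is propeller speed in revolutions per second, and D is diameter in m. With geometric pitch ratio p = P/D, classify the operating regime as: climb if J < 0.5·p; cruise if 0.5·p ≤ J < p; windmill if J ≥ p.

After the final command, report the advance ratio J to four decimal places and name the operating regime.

J = 0.7846, regime = cruise

set_propeller: D = 1.337 m, P = 1.715 m (p = P/D = 1.282723); state ← (V=0, rpm=0)
set_airspeed(56.38): V ← 56.38 m/s
set_airspeed(46.77): V ← 46.77 m/s
throttle_to(2675): rpm ← 2675
final state: V = 46.77 m/s, rpm = 2675 → n = rpm/60 = 44.583333 rev/s
J = V / (n·D) = 46.77 / (44.583333 × 1.337) = 0.784627
regime bands: climb J<0.6414 | cruise [0.6414, 1.2827) | windmill J≥1.2827
J = 0.7846 → cruise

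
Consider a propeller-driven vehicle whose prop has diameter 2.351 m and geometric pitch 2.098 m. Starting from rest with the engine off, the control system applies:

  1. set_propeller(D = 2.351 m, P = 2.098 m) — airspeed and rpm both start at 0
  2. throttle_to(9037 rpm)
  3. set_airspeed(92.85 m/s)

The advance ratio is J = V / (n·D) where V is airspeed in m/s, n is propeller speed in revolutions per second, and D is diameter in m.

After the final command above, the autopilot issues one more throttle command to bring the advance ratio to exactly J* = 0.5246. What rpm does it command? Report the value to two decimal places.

set_propeller: D = 2.351 m, P = 2.098 m (p = P/D = 0.892386); state ← (V=0, rpm=0)
throttle_to(9037): rpm ← 9037
set_airspeed(92.85): V ← 92.85 m/s
final state: V = 92.85 m/s, rpm = 9037 → n = rpm/60 = 150.616667 rev/s
target J* = 0.5246; solve J* = V/(n·D) for n: n = V/(J*·D) = 92.85/(0.5246 × 2.351) = 75.283706 rev/s
rpm = 60·n = 4517.022388

rpm = 4517.02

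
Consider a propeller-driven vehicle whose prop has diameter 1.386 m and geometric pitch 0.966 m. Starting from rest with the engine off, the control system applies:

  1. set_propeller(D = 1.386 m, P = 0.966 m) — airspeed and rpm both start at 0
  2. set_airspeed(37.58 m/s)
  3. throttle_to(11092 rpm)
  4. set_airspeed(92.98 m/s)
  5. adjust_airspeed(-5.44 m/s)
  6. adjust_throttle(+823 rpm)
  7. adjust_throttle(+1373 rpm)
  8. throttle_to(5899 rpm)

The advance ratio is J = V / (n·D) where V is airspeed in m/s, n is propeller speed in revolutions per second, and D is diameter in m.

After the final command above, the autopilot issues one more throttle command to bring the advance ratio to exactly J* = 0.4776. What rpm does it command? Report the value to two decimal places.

rpm = 7934.70

set_propeller: D = 1.386 m, P = 0.966 m (p = P/D = 0.696970); state ← (V=0, rpm=0)
set_airspeed(37.58): V ← 37.58 m/s
throttle_to(11092): rpm ← 11092
set_airspeed(92.98): V ← 92.98 m/s
adjust_airspeed(-5.44): V ← 92.98 -5.44 = 87.54 m/s
adjust_throttle(+823): rpm ← 11092 +823 = 11915
adjust_throttle(+1373): rpm ← 11915 +1373 = 13288
throttle_to(5899): rpm ← 5899
final state: V = 87.54 m/s, rpm = 5899 → n = rpm/60 = 98.316667 rev/s
target J* = 0.4776; solve J* = V/(n·D) for n: n = V/(J*·D) = 87.54/(0.4776 × 1.386) = 132.244919 rev/s
rpm = 60·n = 7934.695121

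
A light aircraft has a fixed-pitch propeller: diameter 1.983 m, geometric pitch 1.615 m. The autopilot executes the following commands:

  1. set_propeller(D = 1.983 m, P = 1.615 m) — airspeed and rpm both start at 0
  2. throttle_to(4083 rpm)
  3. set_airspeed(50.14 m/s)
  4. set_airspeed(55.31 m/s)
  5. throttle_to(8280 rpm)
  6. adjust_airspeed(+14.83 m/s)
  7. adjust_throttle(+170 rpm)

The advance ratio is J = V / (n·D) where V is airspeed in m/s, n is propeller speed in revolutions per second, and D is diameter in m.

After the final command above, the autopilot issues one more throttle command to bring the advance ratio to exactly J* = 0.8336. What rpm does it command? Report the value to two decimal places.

set_propeller: D = 1.983 m, P = 1.615 m (p = P/D = 0.814423); state ← (V=0, rpm=0)
throttle_to(4083): rpm ← 4083
set_airspeed(50.14): V ← 50.14 m/s
set_airspeed(55.31): V ← 55.31 m/s
throttle_to(8280): rpm ← 8280
adjust_airspeed(+14.83): V ← 55.31 +14.83 = 70.14 m/s
adjust_throttle(+170): rpm ← 8280 +170 = 8450
final state: V = 70.14 m/s, rpm = 8450 → n = rpm/60 = 140.833333 rev/s
target J* = 0.8336; solve J* = V/(n·D) for n: n = V/(J*·D) = 70.14/(0.8336 × 1.983) = 42.431203 rev/s
rpm = 60·n = 2545.872159

rpm = 2545.87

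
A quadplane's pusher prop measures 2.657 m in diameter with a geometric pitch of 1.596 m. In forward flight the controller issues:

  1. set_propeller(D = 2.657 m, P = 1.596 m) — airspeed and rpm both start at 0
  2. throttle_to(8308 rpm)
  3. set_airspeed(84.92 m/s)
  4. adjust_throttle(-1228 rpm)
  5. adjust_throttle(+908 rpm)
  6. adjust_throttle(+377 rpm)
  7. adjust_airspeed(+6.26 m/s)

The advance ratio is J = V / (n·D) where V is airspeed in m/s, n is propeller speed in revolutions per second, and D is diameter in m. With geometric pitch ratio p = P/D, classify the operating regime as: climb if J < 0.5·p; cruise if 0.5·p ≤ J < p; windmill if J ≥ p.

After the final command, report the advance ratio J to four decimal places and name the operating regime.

J = 0.2461, regime = climb

set_propeller: D = 2.657 m, P = 1.596 m (p = P/D = 0.600677); state ← (V=0, rpm=0)
throttle_to(8308): rpm ← 8308
set_airspeed(84.92): V ← 84.92 m/s
adjust_throttle(-1228): rpm ← 8308 -1228 = 7080
adjust_throttle(+908): rpm ← 7080 +908 = 7988
adjust_throttle(+377): rpm ← 7988 +377 = 8365
adjust_airspeed(+6.26): V ← 84.92 +6.26 = 91.18 m/s
final state: V = 91.18 m/s, rpm = 8365 → n = rpm/60 = 139.416667 rev/s
J = V / (n·D) = 91.18 / (139.416667 × 2.657) = 0.246146
regime bands: climb J<0.3003 | cruise [0.3003, 0.6007) | windmill J≥0.6007
J = 0.2461 → climb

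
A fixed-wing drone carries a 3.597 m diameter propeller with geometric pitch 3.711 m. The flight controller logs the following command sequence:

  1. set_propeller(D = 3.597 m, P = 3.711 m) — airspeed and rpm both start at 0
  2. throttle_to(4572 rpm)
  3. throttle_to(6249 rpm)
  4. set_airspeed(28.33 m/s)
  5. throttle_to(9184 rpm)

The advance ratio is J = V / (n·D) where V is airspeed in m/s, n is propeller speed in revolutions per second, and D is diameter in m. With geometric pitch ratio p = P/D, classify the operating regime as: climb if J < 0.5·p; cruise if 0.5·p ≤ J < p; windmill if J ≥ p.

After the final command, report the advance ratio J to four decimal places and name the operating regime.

set_propeller: D = 3.597 m, P = 3.711 m (p = P/D = 1.031693); state ← (V=0, rpm=0)
throttle_to(4572): rpm ← 4572
throttle_to(6249): rpm ← 6249
set_airspeed(28.33): V ← 28.33 m/s
throttle_to(9184): rpm ← 9184
final state: V = 28.33 m/s, rpm = 9184 → n = rpm/60 = 153.066667 rev/s
J = V / (n·D) = 28.33 / (153.066667 × 3.597) = 0.051455
regime bands: climb J<0.5158 | cruise [0.5158, 1.0317) | windmill J≥1.0317
J = 0.0515 → climb

J = 0.0515, regime = climb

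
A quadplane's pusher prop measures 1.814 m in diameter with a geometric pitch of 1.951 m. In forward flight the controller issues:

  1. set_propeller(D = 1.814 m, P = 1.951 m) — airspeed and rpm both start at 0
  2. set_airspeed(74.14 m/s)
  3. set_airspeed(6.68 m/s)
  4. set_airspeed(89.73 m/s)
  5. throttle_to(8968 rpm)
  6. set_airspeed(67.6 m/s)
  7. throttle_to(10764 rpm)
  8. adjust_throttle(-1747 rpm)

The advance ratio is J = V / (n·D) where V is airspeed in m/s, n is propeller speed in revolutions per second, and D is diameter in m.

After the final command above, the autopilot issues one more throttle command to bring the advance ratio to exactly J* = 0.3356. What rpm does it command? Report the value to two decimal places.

set_propeller: D = 1.814 m, P = 1.951 m (p = P/D = 1.075524); state ← (V=0, rpm=0)
set_airspeed(74.14): V ← 74.14 m/s
set_airspeed(6.68): V ← 6.68 m/s
set_airspeed(89.73): V ← 89.73 m/s
throttle_to(8968): rpm ← 8968
set_airspeed(67.6): V ← 67.6 m/s
throttle_to(10764): rpm ← 10764
adjust_throttle(-1747): rpm ← 10764 -1747 = 9017
final state: V = 67.6 m/s, rpm = 9017 → n = rpm/60 = 150.283333 rev/s
target J* = 0.3356; solve J* = V/(n·D) for n: n = V/(J*·D) = 67.6/(0.3356 × 1.814) = 111.042047 rev/s
rpm = 60·n = 6662.522849

rpm = 6662.52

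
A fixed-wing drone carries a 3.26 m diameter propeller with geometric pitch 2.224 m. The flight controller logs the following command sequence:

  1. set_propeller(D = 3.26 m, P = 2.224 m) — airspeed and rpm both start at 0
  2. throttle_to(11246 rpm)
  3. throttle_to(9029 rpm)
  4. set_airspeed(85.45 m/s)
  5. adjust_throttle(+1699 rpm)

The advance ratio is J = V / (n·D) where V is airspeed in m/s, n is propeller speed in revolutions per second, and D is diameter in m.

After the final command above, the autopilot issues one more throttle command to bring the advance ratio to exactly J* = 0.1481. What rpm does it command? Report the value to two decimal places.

set_propeller: D = 3.26 m, P = 2.224 m (p = P/D = 0.682209); state ← (V=0, rpm=0)
throttle_to(11246): rpm ← 11246
throttle_to(9029): rpm ← 9029
set_airspeed(85.45): V ← 85.45 m/s
adjust_throttle(+1699): rpm ← 9029 +1699 = 10728
final state: V = 85.45 m/s, rpm = 10728 → n = rpm/60 = 178.800000 rev/s
target J* = 0.1481; solve J* = V/(n·D) for n: n = V/(J*·D) = 85.45/(0.1481 × 3.26) = 176.986201 rev/s
rpm = 60·n = 10619.172090

rpm = 10619.17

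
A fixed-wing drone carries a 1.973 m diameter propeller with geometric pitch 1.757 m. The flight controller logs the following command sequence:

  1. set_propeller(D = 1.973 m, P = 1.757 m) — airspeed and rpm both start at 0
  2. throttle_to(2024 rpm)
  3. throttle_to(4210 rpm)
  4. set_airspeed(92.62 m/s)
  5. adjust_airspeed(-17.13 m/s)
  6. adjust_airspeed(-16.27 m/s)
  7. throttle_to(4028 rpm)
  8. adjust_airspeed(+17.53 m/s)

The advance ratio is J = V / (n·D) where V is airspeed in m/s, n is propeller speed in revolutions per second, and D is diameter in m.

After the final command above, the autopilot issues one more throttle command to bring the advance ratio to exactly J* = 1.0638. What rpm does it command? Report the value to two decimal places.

set_propeller: D = 1.973 m, P = 1.757 m (p = P/D = 0.890522); state ← (V=0, rpm=0)
throttle_to(2024): rpm ← 2024
throttle_to(4210): rpm ← 4210
set_airspeed(92.62): V ← 92.62 m/s
adjust_airspeed(-17.13): V ← 92.62 -17.13 = 75.49 m/s
adjust_airspeed(-16.27): V ← 75.49 -16.27 = 59.22 m/s
throttle_to(4028): rpm ← 4028
adjust_airspeed(+17.53): V ← 59.22 +17.53 = 76.75 m/s
final state: V = 76.75 m/s, rpm = 4028 → n = rpm/60 = 67.133333 rev/s
target J* = 1.0638; solve J* = V/(n·D) for n: n = V/(J*·D) = 76.75/(1.0638 × 1.973) = 36.567167 rev/s
rpm = 60·n = 2194.030009

rpm = 2194.03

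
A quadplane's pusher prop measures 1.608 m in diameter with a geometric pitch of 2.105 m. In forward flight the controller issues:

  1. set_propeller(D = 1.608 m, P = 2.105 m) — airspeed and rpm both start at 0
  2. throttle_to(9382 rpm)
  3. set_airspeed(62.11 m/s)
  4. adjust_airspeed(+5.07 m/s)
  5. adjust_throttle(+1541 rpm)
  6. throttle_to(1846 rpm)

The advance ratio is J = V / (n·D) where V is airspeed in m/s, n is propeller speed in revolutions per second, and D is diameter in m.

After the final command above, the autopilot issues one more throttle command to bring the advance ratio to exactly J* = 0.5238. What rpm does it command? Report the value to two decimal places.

set_propeller: D = 1.608 m, P = 2.105 m (p = P/D = 1.309080); state ← (V=0, rpm=0)
throttle_to(9382): rpm ← 9382
set_airspeed(62.11): V ← 62.11 m/s
adjust_airspeed(+5.07): V ← 62.11 +5.07 = 67.18 m/s
adjust_throttle(+1541): rpm ← 9382 +1541 = 10923
throttle_to(1846): rpm ← 1846
final state: V = 67.18 m/s, rpm = 1846 → n = rpm/60 = 30.766667 rev/s
target J* = 0.5238; solve J* = V/(n·D) for n: n = V/(J*·D) = 67.18/(0.5238 × 1.608) = 79.760609 rev/s
rpm = 60·n = 4785.636537

rpm = 4785.64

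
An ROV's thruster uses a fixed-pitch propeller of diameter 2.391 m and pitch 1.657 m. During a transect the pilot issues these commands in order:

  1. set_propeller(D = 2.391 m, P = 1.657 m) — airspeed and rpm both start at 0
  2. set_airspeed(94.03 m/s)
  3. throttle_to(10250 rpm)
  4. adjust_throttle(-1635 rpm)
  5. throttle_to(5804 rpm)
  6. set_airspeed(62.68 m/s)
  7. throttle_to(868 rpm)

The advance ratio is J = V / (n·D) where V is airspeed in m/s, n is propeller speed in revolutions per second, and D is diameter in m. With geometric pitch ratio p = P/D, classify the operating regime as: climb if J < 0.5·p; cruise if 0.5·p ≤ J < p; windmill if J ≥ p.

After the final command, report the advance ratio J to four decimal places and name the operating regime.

J = 1.8121, regime = windmill

set_propeller: D = 2.391 m, P = 1.657 m (p = P/D = 0.693015); state ← (V=0, rpm=0)
set_airspeed(94.03): V ← 94.03 m/s
throttle_to(10250): rpm ← 10250
adjust_throttle(-1635): rpm ← 10250 -1635 = 8615
throttle_to(5804): rpm ← 5804
set_airspeed(62.68): V ← 62.68 m/s
throttle_to(868): rpm ← 868
final state: V = 62.68 m/s, rpm = 868 → n = rpm/60 = 14.466667 rev/s
J = V / (n·D) = 62.68 / (14.466667 × 2.391) = 1.812095
regime bands: climb J<0.3465 | cruise [0.3465, 0.6930) | windmill J≥0.6930
J = 1.8121 → windmill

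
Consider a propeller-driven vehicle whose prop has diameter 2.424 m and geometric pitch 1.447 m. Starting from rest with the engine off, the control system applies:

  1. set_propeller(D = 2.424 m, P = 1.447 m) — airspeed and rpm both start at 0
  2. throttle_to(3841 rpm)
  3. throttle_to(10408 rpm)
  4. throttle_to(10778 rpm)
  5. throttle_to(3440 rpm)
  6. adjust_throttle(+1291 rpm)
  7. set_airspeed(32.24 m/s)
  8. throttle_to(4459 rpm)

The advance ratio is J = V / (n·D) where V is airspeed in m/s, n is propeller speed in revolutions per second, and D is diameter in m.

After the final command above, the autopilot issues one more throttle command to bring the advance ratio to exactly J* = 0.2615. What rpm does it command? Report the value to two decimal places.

set_propeller: D = 2.424 m, P = 1.447 m (p = P/D = 0.596947); state ← (V=0, rpm=0)
throttle_to(3841): rpm ← 3841
throttle_to(10408): rpm ← 10408
throttle_to(10778): rpm ← 10778
throttle_to(3440): rpm ← 3440
adjust_throttle(+1291): rpm ← 3440 +1291 = 4731
set_airspeed(32.24): V ← 32.24 m/s
throttle_to(4459): rpm ← 4459
final state: V = 32.24 m/s, rpm = 4459 → n = rpm/60 = 74.316667 rev/s
target J* = 0.2615; solve J* = V/(n·D) for n: n = V/(J*·D) = 32.24/(0.2615 × 2.424) = 50.861683 rev/s
rpm = 60·n = 3051.700964

rpm = 3051.70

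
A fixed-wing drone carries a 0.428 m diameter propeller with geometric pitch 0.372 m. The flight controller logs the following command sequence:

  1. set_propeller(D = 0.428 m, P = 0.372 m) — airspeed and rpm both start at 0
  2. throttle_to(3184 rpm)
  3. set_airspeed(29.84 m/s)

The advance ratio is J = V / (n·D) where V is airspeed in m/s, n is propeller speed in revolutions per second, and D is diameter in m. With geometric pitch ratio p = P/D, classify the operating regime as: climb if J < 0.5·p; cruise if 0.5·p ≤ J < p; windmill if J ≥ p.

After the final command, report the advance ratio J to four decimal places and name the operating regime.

set_propeller: D = 0.428 m, P = 0.372 m (p = P/D = 0.869159); state ← (V=0, rpm=0)
throttle_to(3184): rpm ← 3184
set_airspeed(29.84): V ← 29.84 m/s
final state: V = 29.84 m/s, rpm = 3184 → n = rpm/60 = 53.066667 rev/s
J = V / (n·D) = 29.84 / (53.066667 × 0.428) = 1.313812
regime bands: climb J<0.4346 | cruise [0.4346, 0.8692) | windmill J≥0.8692
J = 1.3138 → windmill

J = 1.3138, regime = windmill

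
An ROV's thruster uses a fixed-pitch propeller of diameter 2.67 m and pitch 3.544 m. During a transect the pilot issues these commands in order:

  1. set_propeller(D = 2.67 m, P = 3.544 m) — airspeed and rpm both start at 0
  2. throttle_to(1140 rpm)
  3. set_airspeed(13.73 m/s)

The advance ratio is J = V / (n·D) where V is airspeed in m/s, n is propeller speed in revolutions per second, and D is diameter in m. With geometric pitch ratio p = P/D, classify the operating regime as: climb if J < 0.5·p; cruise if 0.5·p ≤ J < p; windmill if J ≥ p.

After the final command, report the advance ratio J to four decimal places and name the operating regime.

J = 0.2706, regime = climb

set_propeller: D = 2.67 m, P = 3.544 m (p = P/D = 1.327341); state ← (V=0, rpm=0)
throttle_to(1140): rpm ← 1140
set_airspeed(13.73): V ← 13.73 m/s
final state: V = 13.73 m/s, rpm = 1140 → n = rpm/60 = 19.000000 rev/s
J = V / (n·D) = 13.73 / (19.000000 × 2.67) = 0.270649
regime bands: climb J<0.6637 | cruise [0.6637, 1.3273) | windmill J≥1.3273
J = 0.2706 → climb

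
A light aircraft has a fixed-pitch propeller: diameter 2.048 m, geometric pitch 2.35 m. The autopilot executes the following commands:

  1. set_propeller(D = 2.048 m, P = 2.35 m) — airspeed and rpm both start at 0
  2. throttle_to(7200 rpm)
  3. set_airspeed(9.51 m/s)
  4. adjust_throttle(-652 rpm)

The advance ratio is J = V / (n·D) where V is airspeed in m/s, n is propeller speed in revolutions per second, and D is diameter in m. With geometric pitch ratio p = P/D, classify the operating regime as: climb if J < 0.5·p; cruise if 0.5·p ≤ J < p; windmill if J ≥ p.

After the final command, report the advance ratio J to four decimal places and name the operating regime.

set_propeller: D = 2.048 m, P = 2.35 m (p = P/D = 1.147461); state ← (V=0, rpm=0)
throttle_to(7200): rpm ← 7200
set_airspeed(9.51): V ← 9.51 m/s
adjust_throttle(-652): rpm ← 7200 -652 = 6548
final state: V = 9.51 m/s, rpm = 6548 → n = rpm/60 = 109.133333 rev/s
J = V / (n·D) = 9.51 / (109.133333 × 2.048) = 0.042549
regime bands: climb J<0.5737 | cruise [0.5737, 1.1475) | windmill J≥1.1475
J = 0.0425 → climb

J = 0.0425, regime = climb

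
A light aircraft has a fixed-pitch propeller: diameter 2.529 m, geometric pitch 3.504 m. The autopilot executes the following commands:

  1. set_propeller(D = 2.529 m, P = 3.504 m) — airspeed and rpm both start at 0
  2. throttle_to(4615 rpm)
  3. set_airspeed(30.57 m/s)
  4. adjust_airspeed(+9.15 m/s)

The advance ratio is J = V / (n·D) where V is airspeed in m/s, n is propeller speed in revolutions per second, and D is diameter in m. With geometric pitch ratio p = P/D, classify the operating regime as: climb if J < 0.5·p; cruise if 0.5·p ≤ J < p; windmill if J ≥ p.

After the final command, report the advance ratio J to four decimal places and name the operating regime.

J = 0.2042, regime = climb

set_propeller: D = 2.529 m, P = 3.504 m (p = P/D = 1.385528); state ← (V=0, rpm=0)
throttle_to(4615): rpm ← 4615
set_airspeed(30.57): V ← 30.57 m/s
adjust_airspeed(+9.15): V ← 30.57 +9.15 = 39.72 m/s
final state: V = 39.72 m/s, rpm = 4615 → n = rpm/60 = 76.916667 rev/s
J = V / (n·D) = 39.72 / (76.916667 × 2.529) = 0.204193
regime bands: climb J<0.6928 | cruise [0.6928, 1.3855) | windmill J≥1.3855
J = 0.2042 → climb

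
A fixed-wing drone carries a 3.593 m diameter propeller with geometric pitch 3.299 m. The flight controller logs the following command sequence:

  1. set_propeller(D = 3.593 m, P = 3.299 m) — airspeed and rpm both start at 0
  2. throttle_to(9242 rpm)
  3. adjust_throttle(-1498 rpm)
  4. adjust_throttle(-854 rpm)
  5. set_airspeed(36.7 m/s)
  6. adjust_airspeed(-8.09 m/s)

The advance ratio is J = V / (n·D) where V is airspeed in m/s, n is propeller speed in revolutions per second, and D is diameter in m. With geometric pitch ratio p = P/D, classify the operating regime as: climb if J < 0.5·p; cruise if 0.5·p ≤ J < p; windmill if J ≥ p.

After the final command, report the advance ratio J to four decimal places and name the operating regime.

set_propeller: D = 3.593 m, P = 3.299 m (p = P/D = 0.918174); state ← (V=0, rpm=0)
throttle_to(9242): rpm ← 9242
adjust_throttle(-1498): rpm ← 9242 -1498 = 7744
adjust_throttle(-854): rpm ← 7744 -854 = 6890
set_airspeed(36.7): V ← 36.7 m/s
adjust_airspeed(-8.09): V ← 36.7 -8.09 = 28.61 m/s
final state: V = 28.61 m/s, rpm = 6890 → n = rpm/60 = 114.833333 rev/s
J = V / (n·D) = 28.61 / (114.833333 × 3.593) = 0.069341
regime bands: climb J<0.4591 | cruise [0.4591, 0.9182) | windmill J≥0.9182
J = 0.0693 → climb

J = 0.0693, regime = climb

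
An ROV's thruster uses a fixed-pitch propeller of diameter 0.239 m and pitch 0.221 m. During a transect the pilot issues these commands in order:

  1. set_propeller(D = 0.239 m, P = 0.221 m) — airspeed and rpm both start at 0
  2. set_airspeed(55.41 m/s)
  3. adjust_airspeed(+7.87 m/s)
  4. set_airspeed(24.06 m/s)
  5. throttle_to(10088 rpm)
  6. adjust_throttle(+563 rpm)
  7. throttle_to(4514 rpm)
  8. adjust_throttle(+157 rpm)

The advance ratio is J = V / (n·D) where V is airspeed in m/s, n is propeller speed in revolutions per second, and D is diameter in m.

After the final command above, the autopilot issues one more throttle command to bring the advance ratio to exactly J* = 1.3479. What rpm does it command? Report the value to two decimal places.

set_propeller: D = 0.239 m, P = 0.221 m (p = P/D = 0.924686); state ← (V=0, rpm=0)
set_airspeed(55.41): V ← 55.41 m/s
adjust_airspeed(+7.87): V ← 55.41 +7.87 = 63.28 m/s
set_airspeed(24.06): V ← 24.06 m/s
throttle_to(10088): rpm ← 10088
adjust_throttle(+563): rpm ← 10088 +563 = 10651
throttle_to(4514): rpm ← 4514
adjust_throttle(+157): rpm ← 4514 +157 = 4671
final state: V = 24.06 m/s, rpm = 4671 → n = rpm/60 = 77.850000 rev/s
target J* = 1.3479; solve J* = V/(n·D) for n: n = V/(J*·D) = 24.06/(1.3479 × 0.239) = 74.686146 rev/s
rpm = 60·n = 4481.168754

rpm = 4481.17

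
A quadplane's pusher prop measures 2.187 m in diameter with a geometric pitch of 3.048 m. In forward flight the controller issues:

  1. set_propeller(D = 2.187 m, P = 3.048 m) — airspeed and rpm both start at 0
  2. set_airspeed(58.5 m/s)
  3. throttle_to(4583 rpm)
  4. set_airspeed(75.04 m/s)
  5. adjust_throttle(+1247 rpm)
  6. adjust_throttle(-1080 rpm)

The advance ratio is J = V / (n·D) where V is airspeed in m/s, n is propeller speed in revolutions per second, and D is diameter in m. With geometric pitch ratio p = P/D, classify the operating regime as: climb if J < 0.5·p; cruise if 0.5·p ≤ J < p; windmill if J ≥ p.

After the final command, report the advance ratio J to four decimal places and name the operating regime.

set_propeller: D = 2.187 m, P = 3.048 m (p = P/D = 1.393690); state ← (V=0, rpm=0)
set_airspeed(58.5): V ← 58.5 m/s
throttle_to(4583): rpm ← 4583
set_airspeed(75.04): V ← 75.04 m/s
adjust_throttle(+1247): rpm ← 4583 +1247 = 5830
adjust_throttle(-1080): rpm ← 5830 -1080 = 4750
final state: V = 75.04 m/s, rpm = 4750 → n = rpm/60 = 79.166667 rev/s
J = V / (n·D) = 75.04 / (79.166667 × 2.187) = 0.433413
regime bands: climb J<0.6968 | cruise [0.6968, 1.3937) | windmill J≥1.3937
J = 0.4334 → climb

J = 0.4334, regime = climb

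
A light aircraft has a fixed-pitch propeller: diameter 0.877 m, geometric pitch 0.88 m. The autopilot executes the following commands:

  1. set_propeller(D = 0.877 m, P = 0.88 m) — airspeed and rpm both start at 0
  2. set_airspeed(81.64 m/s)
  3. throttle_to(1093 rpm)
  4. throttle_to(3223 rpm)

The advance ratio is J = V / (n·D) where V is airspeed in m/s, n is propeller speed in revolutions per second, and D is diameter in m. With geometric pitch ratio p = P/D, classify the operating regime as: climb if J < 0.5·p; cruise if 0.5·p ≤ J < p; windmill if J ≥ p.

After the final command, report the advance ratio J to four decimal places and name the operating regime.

set_propeller: D = 0.877 m, P = 0.88 m (p = P/D = 1.003421); state ← (V=0, rpm=0)
set_airspeed(81.64): V ← 81.64 m/s
throttle_to(1093): rpm ← 1093
throttle_to(3223): rpm ← 3223
final state: V = 81.64 m/s, rpm = 3223 → n = rpm/60 = 53.716667 rev/s
J = V / (n·D) = 81.64 / (53.716667 × 0.877) = 1.732983
regime bands: climb J<0.5017 | cruise [0.5017, 1.0034) | windmill J≥1.0034
J = 1.7330 → windmill

J = 1.7330, regime = windmill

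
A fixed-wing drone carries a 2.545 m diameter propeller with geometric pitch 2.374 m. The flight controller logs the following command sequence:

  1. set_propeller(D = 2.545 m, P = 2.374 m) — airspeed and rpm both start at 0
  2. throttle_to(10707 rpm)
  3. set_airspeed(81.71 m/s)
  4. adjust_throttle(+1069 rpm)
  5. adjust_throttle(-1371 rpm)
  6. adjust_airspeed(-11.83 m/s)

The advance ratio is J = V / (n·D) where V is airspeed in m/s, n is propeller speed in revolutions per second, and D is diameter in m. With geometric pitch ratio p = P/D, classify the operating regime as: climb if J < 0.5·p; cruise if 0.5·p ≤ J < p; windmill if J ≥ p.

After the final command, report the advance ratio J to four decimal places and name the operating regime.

set_propeller: D = 2.545 m, P = 2.374 m (p = P/D = 0.932809); state ← (V=0, rpm=0)
throttle_to(10707): rpm ← 10707
set_airspeed(81.71): V ← 81.71 m/s
adjust_throttle(+1069): rpm ← 10707 +1069 = 11776
adjust_throttle(-1371): rpm ← 11776 -1371 = 10405
adjust_airspeed(-11.83): V ← 81.71 -11.83 = 69.88 m/s
final state: V = 69.88 m/s, rpm = 10405 → n = rpm/60 = 173.416667 rev/s
J = V / (n·D) = 69.88 / (173.416667 × 2.545) = 0.158334
regime bands: climb J<0.4664 | cruise [0.4664, 0.9328) | windmill J≥0.9328
J = 0.1583 → climb

J = 0.1583, regime = climb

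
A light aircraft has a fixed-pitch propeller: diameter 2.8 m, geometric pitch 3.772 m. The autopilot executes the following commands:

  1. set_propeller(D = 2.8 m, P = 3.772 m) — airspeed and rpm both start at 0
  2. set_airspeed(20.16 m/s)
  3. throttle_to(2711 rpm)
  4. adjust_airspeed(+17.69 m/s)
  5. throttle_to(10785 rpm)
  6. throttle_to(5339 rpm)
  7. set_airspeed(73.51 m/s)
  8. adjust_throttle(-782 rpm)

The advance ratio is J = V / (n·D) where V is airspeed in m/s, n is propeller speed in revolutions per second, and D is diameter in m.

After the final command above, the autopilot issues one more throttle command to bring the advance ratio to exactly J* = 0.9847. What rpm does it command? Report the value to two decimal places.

rpm = 1599.69

set_propeller: D = 2.8 m, P = 3.772 m (p = P/D = 1.347143); state ← (V=0, rpm=0)
set_airspeed(20.16): V ← 20.16 m/s
throttle_to(2711): rpm ← 2711
adjust_airspeed(+17.69): V ← 20.16 +17.69 = 37.85 m/s
throttle_to(10785): rpm ← 10785
throttle_to(5339): rpm ← 5339
set_airspeed(73.51): V ← 73.51 m/s
adjust_throttle(-782): rpm ← 5339 -782 = 4557
final state: V = 73.51 m/s, rpm = 4557 → n = rpm/60 = 75.950000 rev/s
target J* = 0.9847; solve J* = V/(n·D) for n: n = V/(J*·D) = 73.51/(0.9847 × 2.8) = 26.661492 rev/s
rpm = 60·n = 1599.689536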